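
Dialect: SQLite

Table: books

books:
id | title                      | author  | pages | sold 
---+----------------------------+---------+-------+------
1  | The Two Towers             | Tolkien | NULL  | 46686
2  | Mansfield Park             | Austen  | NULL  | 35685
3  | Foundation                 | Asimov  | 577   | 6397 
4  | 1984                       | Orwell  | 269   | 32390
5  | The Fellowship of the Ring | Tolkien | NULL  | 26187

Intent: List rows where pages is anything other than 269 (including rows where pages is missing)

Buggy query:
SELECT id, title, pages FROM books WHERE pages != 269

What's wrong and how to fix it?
Bug: Inequality against NULL is unknown, not true; rows with NULL are dropped

Fix: Add an explicit OR pages IS NULL to include the missing-value rows

Corrected query:
SELECT id, title, pages FROM books WHERE pages != 269 OR pages IS NULL

Result:
id | title                      | pages
---+----------------------------+------
1  | The Two Towers             | NULL 
2  | Mansfield Park             | NULL 
3  | Foundation                 | 577  
5  | The Fellowship of the Ring | NULL 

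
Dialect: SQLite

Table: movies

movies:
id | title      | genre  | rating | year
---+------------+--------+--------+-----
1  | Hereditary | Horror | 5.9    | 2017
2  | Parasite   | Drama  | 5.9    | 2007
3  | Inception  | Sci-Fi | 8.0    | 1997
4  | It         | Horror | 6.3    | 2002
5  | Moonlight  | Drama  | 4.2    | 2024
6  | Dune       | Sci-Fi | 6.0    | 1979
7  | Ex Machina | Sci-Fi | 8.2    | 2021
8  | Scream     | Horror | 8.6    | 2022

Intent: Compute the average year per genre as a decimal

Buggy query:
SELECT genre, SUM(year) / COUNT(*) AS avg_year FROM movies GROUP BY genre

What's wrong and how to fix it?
Bug: Both operands are integers, so '/' performs integer division and truncates

Fix: Multiply by 1.0 (or CAST to REAL) to force floating-point division

Corrected query:
SELECT genre, SUM(year) * 1.0 / COUNT(*) AS avg_year FROM movies GROUP BY genre

Result:
genre  | avg_year   
-------+------------
Drama  | 2015.5     
Horror | 2013.666667
Sci-Fi | 1999       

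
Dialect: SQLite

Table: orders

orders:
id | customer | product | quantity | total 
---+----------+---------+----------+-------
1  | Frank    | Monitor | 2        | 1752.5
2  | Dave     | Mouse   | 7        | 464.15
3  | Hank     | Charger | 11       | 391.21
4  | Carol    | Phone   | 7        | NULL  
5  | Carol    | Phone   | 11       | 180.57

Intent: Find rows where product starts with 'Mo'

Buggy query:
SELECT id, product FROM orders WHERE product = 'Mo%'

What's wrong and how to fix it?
Bug: Wildcards only work with LIKE; '=' treats '%' as a literal character

Fix: Use LIKE for wildcard pattern matching

Corrected query:
SELECT id, product FROM orders WHERE product LIKE 'Mo%'

Result:
id | product
---+--------
1  | Monitor
2  | Mouse  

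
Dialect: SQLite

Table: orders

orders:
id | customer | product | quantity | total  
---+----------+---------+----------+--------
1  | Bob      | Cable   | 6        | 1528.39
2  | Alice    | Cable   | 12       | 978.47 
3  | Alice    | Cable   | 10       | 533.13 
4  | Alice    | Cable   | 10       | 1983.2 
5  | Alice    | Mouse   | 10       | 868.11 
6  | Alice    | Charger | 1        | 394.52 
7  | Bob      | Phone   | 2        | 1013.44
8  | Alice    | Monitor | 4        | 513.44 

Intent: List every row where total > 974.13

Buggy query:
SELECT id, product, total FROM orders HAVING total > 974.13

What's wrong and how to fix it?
Bug: HAVING filters the output of aggregation, but this query has no GROUP BY and no aggregate functions, so SQLite rejects it (HAVING clause on a non-aggregate query); the condition here is per row

Fix: Use WHERE for row-level filtering

Corrected query:
SELECT id, product, total FROM orders WHERE total > 974.13

Result:
id | product | total  
---+---------+--------
1  | Cable   | 1528.39
2  | Cable   | 978.47 
4  | Cable   | 1983.2 
7  | Phone   | 1013.44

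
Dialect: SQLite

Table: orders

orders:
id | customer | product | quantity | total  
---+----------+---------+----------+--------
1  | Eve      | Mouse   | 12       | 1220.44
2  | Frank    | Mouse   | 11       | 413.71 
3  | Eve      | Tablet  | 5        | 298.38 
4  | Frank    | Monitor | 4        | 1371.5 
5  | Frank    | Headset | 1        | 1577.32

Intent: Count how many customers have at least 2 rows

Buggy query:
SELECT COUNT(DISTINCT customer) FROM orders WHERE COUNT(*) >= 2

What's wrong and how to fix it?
Bug: WHERE filters individual rows, not groups, so a group-level COUNT is invalid there

Fix: Use a subquery that GROUPs and filters with HAVING, then count its rows

Corrected query:
SELECT COUNT(*) FROM (SELECT customer FROM orders GROUP BY customer HAVING COUNT(*) >= 2)

Result:
COUNT(*)
--------
2       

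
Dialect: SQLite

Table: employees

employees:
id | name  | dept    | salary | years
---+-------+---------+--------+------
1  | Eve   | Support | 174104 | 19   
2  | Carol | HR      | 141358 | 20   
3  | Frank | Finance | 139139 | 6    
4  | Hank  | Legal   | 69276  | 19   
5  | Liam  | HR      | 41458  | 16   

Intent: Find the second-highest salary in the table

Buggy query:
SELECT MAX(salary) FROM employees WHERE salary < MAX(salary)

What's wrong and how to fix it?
Bug: The inner MAX is an aggregate inside WHERE, which is not allowed

Fix: Compute the overall MAX in a subquery, then take MAX of rows below it

Corrected query:
SELECT MAX(salary) FROM employees WHERE salary < (SELECT MAX(salary) FROM employees)

Result:
MAX(salary)
-----------
141358     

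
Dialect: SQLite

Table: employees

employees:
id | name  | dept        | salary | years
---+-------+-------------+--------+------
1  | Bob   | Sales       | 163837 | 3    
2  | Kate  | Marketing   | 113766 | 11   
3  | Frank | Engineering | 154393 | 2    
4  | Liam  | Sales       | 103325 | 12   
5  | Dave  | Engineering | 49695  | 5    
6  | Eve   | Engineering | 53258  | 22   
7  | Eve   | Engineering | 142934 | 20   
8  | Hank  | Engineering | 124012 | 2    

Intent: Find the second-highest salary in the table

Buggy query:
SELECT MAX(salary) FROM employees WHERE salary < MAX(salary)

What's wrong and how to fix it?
Bug: MAX(salary) on the right of the comparison is an aggregate-in-WHERE error

Fix: Compute the overall MAX in a subquery, then take MAX of rows below it

Corrected query:
SELECT MAX(salary) FROM employees WHERE salary < (SELECT MAX(salary) FROM employees)

Result:
MAX(salary)
-----------
154393     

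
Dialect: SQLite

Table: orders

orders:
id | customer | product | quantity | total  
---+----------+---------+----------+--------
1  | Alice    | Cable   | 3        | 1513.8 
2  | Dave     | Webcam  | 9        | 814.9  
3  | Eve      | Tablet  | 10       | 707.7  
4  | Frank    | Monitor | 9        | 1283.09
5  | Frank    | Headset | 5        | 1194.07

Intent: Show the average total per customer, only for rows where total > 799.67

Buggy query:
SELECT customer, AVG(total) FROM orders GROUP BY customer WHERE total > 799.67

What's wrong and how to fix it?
Bug: WHERE cannot follow GROUP BY

Fix: Move the WHERE clause before GROUP BY

Corrected query:
SELECT customer, AVG(total) FROM orders WHERE total > 799.67 GROUP BY customer

Result:
customer | AVG(total)
---------+-----------
Alice    | 1513.8    
Dave     | 814.9     
Frank    | 1238.58   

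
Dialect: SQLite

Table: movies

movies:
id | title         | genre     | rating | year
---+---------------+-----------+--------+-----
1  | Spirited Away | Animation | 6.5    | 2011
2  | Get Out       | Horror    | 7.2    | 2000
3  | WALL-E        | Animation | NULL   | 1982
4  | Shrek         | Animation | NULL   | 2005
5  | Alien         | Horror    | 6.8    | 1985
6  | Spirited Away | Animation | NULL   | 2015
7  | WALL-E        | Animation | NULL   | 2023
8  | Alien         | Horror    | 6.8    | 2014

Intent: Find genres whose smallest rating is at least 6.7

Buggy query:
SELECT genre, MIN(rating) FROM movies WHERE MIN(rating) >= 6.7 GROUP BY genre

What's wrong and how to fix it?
Bug: Aggregates like MIN are computed per group after WHERE runs

Fix: Use HAVING for the per-group MIN condition

Corrected query:
SELECT genre, MIN(rating) FROM movies GROUP BY genre HAVING MIN(rating) >= 6.7

Result:
genre  | MIN(rating)
-------+------------
Horror | 6.8        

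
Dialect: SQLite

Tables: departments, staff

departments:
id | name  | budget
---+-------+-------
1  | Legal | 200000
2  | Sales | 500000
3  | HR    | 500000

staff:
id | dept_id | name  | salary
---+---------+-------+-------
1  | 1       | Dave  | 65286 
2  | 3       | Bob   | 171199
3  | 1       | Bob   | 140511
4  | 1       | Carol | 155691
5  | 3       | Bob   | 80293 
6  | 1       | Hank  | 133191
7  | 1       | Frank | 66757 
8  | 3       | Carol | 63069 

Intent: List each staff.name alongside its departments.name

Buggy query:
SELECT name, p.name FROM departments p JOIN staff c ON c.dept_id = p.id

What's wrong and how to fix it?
Bug: Both tables have a 'name' column; the unqualified reference is ambiguous

Fix: Prefix ambiguous columns with the table alias

Corrected query:
SELECT c.name, p.name FROM departments p JOIN staff c ON c.dept_id = p.id

Result:
name  | name 
------+------
Dave  | Legal
Bob   | HR   
Bob   | Legal
Carol | Legal
Bob   | HR   
Hank  | Legal
Frank | Legal
Carol | HR   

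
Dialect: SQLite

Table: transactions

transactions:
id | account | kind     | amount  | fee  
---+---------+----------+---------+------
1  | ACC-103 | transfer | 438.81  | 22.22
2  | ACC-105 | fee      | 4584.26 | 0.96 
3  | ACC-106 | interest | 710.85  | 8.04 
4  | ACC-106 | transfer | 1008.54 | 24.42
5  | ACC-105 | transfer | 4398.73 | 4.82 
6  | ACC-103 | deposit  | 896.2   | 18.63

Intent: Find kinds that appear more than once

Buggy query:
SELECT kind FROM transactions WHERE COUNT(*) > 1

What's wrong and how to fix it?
Bug: COUNT(*) is an aggregate and cannot be used in WHERE

Fix: GROUP BY kind, then filter groups with HAVING COUNT(*) > 1

Corrected query:
SELECT kind FROM transactions GROUP BY kind HAVING COUNT(*) > 1

Result:
kind    
--------
transfer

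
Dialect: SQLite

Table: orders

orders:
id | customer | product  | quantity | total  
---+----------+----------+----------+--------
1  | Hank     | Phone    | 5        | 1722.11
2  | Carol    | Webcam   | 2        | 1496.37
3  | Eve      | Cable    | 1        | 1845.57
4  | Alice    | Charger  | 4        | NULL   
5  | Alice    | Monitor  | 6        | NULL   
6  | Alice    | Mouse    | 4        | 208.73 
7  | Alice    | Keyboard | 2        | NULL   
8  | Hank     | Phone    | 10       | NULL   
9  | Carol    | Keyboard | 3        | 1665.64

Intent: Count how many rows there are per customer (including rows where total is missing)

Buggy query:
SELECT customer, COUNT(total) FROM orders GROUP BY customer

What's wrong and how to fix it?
Bug: COUNT(total) skips NULLs, so groups with missing total are undercounted

Fix: Replace COUNT(total) with COUNT(*)

Corrected query:
SELECT customer, COUNT(*) FROM orders GROUP BY customer

Result:
customer | COUNT(*)
---------+---------
Alice    | 4       
Carol    | 2       
Eve      | 1       
Hank     | 2       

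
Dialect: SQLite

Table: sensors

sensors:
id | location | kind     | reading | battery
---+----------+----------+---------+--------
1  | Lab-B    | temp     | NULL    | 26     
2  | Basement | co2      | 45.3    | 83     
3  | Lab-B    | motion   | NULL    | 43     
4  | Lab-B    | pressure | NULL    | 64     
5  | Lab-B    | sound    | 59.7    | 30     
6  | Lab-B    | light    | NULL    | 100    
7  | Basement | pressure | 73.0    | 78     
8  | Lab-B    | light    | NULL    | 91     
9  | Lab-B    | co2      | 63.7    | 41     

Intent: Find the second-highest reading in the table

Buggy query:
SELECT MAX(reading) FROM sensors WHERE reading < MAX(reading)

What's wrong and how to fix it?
Bug: MAX(reading) on the right of the comparison is an aggregate-in-WHERE error

Fix: Compute the overall MAX in a subquery, then take MAX of rows below it

Corrected query:
SELECT MAX(reading) FROM sensors WHERE reading < (SELECT MAX(reading) FROM sensors)

Result:
MAX(reading)
------------
63.7        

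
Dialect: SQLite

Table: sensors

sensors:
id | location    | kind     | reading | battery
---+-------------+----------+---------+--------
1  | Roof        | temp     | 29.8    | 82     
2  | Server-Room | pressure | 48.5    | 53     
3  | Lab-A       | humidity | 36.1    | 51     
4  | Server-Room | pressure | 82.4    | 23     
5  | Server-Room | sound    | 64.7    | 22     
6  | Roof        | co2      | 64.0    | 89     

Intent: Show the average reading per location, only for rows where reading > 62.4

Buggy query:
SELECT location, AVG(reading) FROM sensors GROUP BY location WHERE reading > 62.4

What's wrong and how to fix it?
Bug: Row-level WHERE must come before GROUP BY in the clause order

Fix: Place WHERE between FROM and GROUP BY

Corrected query:
SELECT location, AVG(reading) FROM sensors WHERE reading > 62.4 GROUP BY location

Result:
location    | AVG(reading)
------------+-------------
Roof        | 64          
Server-Room | 73.55       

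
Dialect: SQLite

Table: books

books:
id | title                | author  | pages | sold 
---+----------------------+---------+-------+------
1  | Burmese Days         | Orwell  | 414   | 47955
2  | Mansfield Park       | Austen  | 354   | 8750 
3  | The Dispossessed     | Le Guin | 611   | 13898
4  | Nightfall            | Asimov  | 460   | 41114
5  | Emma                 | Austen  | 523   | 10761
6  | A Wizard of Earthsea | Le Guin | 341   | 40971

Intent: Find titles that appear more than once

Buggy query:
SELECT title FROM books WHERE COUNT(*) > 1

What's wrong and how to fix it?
Bug: COUNT(*) is an aggregate and cannot be used in WHERE

Fix: GROUP BY title, then filter groups with HAVING COUNT(*) > 1

Corrected query:
SELECT title FROM books GROUP BY title HAVING COUNT(*) > 1

Result:
(no rows)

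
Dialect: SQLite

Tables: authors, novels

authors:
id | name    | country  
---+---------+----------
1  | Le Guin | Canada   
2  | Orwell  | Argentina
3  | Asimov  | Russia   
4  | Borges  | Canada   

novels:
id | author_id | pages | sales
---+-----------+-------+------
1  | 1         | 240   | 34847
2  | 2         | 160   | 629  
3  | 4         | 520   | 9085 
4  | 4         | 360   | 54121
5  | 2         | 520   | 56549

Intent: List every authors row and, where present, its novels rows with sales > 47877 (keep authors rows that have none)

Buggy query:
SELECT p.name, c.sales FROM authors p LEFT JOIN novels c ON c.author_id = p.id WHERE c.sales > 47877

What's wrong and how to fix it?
Bug: Filtering c.sales in WHERE discards the NULL rows produced by LEFT JOIN, turning it into an inner join

Fix: Move the right-table condition into the ON clause so unmatched parents are kept

Corrected query:
SELECT p.name, c.sales FROM authors p LEFT JOIN novels c ON c.author_id = p.id AND c.sales > 47877

Result:
name    | sales
--------+------
Le Guin | NULL 
Orwell  | 56549
Asimov  | NULL 
Borges  | 54121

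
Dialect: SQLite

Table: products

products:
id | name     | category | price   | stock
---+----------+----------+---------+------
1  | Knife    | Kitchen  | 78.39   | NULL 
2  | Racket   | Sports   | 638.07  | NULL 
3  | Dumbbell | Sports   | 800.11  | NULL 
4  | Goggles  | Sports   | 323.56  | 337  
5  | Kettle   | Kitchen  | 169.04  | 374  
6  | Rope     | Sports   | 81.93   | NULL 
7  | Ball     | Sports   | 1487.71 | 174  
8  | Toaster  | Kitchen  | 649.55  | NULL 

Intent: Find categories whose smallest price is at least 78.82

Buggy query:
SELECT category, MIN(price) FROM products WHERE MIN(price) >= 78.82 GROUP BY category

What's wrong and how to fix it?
Bug: Aggregates like MIN are computed per group after WHERE runs

Fix: Use HAVING for the per-group MIN condition

Corrected query:
SELECT category, MIN(price) FROM products GROUP BY category HAVING MIN(price) >= 78.82

Result:
category | MIN(price)
---------+-----------
Sports   | 81.93     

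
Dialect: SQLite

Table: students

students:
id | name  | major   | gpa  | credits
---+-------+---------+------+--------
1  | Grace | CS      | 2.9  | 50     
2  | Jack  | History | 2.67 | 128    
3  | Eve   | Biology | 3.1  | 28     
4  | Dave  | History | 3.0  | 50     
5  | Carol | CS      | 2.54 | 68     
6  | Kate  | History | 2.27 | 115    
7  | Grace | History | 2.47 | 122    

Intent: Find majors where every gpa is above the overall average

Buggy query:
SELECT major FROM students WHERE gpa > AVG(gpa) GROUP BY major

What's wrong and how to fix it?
Bug: WHERE evaluates per row before aggregation, so AVG() is unavailable

Fix: Use a subquery for AVG and a HAVING MIN(...) filter so the condition holds for every row in the group

Corrected query:
SELECT major FROM students GROUP BY major HAVING MIN(gpa) > (SELECT AVG(gpa) FROM students)

Result:
major  
-------
Biology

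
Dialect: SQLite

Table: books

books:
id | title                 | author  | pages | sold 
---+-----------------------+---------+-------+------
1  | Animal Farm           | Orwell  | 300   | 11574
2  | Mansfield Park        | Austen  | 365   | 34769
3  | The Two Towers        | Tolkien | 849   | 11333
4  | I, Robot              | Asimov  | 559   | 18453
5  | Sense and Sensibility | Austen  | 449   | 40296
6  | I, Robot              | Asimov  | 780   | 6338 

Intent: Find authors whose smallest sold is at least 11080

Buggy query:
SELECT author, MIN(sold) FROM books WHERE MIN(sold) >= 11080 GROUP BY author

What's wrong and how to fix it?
Bug: Aggregates like MIN are computed per group after WHERE runs

Fix: Replace WHERE with HAVING after the GROUP BY

Corrected query:
SELECT author, MIN(sold) FROM books GROUP BY author HAVING MIN(sold) >= 11080

Result:
author  | MIN(sold)
--------+----------
Austen  | 34769    
Orwell  | 11574    
Tolkien | 11333    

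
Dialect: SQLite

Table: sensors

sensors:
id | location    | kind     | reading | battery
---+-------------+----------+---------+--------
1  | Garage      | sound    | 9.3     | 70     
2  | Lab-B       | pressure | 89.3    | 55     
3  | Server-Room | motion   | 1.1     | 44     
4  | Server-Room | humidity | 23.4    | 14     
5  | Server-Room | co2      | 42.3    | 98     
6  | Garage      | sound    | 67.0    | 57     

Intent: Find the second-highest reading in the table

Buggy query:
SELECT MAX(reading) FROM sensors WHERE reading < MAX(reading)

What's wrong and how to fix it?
Bug: MAX(reading) on the right of the comparison is an aggregate-in-WHERE error

Fix: Put the inner MAX in a scalar subquery

Corrected query:
SELECT MAX(reading) FROM sensors WHERE reading < (SELECT MAX(reading) FROM sensors)

Result:
MAX(reading)
------------
67          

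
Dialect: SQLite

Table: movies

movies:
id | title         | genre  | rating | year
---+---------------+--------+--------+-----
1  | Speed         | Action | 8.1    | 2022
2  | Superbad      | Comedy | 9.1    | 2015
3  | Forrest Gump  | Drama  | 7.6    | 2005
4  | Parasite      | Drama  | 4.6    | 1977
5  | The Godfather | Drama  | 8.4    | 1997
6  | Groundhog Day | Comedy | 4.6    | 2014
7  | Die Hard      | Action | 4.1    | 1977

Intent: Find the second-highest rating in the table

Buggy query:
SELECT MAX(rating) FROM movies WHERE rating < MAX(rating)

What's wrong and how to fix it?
Bug: The inner MAX is an aggregate inside WHERE, which is not allowed

Fix: Compute the overall MAX in a subquery, then take MAX of rows below it

Corrected query:
SELECT MAX(rating) FROM movies WHERE rating < (SELECT MAX(rating) FROM movies)

Result:
MAX(rating)
-----------
8.4        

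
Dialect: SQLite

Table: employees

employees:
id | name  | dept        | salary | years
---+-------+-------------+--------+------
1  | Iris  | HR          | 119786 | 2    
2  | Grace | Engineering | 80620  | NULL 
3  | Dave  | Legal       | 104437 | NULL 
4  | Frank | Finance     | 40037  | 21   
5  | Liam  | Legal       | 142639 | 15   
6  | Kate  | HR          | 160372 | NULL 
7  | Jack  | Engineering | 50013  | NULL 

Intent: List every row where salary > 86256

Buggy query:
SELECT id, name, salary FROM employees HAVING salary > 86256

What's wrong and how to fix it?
Bug: This is a non-aggregate query (no GROUP BY, no aggregates), so in SQLite the HAVING clause is invalid here; a row-level condition belongs in WHERE

Fix: Replace HAVING with WHERE since the condition applies to individual rows

Corrected query:
SELECT id, name, salary FROM employees WHERE salary > 86256

Result:
id | name | salary
---+------+-------
1  | Iris | 119786
3  | Dave | 104437
5  | Liam | 142639
6  | Kate | 160372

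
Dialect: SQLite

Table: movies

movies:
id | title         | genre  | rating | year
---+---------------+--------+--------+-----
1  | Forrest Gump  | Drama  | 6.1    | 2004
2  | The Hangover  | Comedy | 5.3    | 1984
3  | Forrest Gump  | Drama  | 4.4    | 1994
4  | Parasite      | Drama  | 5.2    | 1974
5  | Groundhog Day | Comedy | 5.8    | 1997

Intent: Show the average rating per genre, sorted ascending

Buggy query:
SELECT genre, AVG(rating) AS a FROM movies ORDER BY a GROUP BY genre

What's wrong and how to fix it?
Bug: GROUP BY must precede ORDER BY

Fix: Move ORDER BY to the end, after GROUP BY

Corrected query:
SELECT genre, AVG(rating) AS a FROM movies GROUP BY genre ORDER BY a

Result:
genre  | a       
-------+---------
Drama  | 5.233333
Comedy | 5.55    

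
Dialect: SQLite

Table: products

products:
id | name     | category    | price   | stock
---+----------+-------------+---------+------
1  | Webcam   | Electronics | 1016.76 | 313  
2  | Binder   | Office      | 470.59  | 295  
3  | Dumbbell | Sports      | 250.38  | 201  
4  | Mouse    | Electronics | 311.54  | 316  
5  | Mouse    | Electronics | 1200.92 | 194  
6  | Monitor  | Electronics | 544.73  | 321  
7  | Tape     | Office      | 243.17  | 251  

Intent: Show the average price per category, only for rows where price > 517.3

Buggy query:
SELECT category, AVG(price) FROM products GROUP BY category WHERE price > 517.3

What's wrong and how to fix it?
Bug: WHERE cannot follow GROUP BY

Fix: Move the WHERE clause before GROUP BY

Corrected query:
SELECT category, AVG(price) FROM products WHERE price > 517.3 GROUP BY category

Result:
category    | AVG(price)
------------+-----------
Electronics | 920.803333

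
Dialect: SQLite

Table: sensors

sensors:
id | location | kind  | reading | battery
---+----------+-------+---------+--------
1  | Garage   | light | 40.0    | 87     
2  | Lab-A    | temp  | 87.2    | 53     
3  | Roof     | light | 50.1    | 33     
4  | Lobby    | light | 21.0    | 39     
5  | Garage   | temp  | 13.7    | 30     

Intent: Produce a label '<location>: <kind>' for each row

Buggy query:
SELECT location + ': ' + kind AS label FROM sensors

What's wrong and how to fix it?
Bug: SQLite uses || for string concatenation; + coerces text to numbers (yielding 0)

Fix: Use the || operator for string concatenation

Corrected query:
SELECT location || ': ' || kind AS label FROM sensors

Result:
label        
-------------
Garage: light
Lab-A: temp  
Roof: light  
Lobby: light 
Garage: temp 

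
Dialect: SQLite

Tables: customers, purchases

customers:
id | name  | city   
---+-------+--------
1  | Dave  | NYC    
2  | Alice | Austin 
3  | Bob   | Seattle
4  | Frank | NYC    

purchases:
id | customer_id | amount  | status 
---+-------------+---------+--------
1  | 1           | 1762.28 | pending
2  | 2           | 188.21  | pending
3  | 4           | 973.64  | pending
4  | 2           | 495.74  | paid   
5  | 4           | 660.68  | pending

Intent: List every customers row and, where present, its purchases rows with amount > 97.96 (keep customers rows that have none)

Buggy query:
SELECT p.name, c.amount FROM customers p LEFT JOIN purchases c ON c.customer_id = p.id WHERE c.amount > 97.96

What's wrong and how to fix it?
Bug: A WHERE condition on the right-hand table after LEFT JOIN drops unmatched parents

Fix: Move the right-table condition into the ON clause so unmatched parents are kept

Corrected query:
SELECT p.name, c.amount FROM customers p LEFT JOIN purchases c ON c.customer_id = p.id AND c.amount > 97.96

Result:
name  | amount 
------+--------
Dave  | 1762.28
Alice | 188.21 
Alice | 495.74 
Bob   | NULL   
Frank | 660.68 
Frank | 973.64 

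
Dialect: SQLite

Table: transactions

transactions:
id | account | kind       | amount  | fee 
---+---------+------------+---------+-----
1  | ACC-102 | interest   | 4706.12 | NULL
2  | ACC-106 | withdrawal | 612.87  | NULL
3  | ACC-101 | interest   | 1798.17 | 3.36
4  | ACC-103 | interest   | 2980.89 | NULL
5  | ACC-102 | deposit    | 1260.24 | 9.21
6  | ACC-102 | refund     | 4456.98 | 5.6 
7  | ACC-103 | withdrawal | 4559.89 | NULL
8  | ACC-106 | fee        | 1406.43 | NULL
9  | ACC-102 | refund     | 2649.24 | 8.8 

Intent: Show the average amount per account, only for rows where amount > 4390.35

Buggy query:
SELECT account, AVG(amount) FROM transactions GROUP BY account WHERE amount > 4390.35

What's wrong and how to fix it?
Bug: Row-level WHERE must come before GROUP BY in the clause order

Fix: Move the WHERE clause before GROUP BY

Corrected query:
SELECT account, AVG(amount) FROM transactions WHERE amount > 4390.35 GROUP BY account

Result:
account | AVG(amount)
--------+------------
ACC-102 | 4581.55    
ACC-103 | 4559.89    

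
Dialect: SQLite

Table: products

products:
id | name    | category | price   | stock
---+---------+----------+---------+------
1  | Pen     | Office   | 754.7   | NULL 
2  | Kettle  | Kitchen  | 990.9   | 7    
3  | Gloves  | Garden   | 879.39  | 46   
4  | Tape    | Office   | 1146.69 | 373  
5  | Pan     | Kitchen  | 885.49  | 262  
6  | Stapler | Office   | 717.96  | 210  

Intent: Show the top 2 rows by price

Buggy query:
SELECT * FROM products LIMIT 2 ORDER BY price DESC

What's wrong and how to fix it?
Bug: LIMIT must come after ORDER BY

Fix: Sort with ORDER BY, then apply LIMIT

Corrected query:
SELECT * FROM products ORDER BY price DESC LIMIT 2

Result:
id | name   | category | price   | stock
---+--------+----------+---------+------
4  | Tape   | Office   | 1146.69 | 373  
2  | Kettle | Kitchen  | 990.9   | 7    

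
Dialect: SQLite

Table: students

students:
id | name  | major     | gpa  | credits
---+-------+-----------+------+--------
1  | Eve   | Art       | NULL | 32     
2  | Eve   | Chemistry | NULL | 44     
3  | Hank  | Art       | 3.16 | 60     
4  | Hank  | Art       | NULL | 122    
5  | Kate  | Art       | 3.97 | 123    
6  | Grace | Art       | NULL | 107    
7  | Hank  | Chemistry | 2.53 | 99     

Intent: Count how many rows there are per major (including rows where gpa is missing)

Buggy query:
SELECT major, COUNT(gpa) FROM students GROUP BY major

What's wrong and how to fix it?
Bug: COUNT(column) counts non-NULL values only; rows with NULL gpa aren't counted

Fix: Use COUNT(*) to count all rows regardless of NULL

Corrected query:
SELECT major, COUNT(*) FROM students GROUP BY major

Result:
major     | COUNT(*)
----------+---------
Art       | 5       
Chemistry | 2       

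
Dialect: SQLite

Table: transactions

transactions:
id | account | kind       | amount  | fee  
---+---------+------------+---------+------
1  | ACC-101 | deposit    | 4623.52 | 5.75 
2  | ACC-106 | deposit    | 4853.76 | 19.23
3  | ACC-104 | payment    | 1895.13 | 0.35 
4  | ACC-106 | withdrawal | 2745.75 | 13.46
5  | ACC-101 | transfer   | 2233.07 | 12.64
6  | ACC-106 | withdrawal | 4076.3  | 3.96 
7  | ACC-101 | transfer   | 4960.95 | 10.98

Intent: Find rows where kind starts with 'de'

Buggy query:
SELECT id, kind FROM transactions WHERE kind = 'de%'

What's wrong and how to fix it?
Bug: Wildcards only work with LIKE; '=' treats '%' as a literal character

Fix: Use LIKE for wildcard pattern matching

Corrected query:
SELECT id, kind FROM transactions WHERE kind LIKE 'de%'

Result:
id | kind   
---+--------
1  | deposit
2  | deposit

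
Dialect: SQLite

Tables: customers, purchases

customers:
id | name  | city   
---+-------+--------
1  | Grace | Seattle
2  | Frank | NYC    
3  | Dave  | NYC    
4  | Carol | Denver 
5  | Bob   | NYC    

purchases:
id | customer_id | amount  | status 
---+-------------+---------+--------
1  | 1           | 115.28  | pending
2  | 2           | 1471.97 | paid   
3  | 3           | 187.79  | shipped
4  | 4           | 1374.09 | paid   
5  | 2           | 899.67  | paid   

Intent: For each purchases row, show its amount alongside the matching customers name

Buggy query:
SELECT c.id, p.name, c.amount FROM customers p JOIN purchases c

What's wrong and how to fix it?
Bug: Missing join condition: each purchases row is matched to all customers rows instead of just its own

Fix: Add ON c.customer_id = p.id to the JOIN

Corrected query:
SELECT c.id, p.name, c.amount FROM customers p JOIN purchases c ON c.customer_id = p.id

Result:
id | name  | amount 
---+-------+--------
1  | Grace | 115.28 
2  | Frank | 1471.97
3  | Dave  | 187.79 
4  | Carol | 1374.09
5  | Frank | 899.67 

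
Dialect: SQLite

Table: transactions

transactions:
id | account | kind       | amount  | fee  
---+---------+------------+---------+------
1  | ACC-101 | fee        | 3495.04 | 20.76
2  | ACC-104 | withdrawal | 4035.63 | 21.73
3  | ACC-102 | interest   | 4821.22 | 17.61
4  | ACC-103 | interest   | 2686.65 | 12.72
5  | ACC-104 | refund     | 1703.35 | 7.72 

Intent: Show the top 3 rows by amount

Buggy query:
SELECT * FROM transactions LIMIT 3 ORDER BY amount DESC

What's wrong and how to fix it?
Bug: LIMIT must come after ORDER BY

Fix: Swap the clauses: ORDER BY first, then LIMIT

Corrected query:
SELECT * FROM transactions ORDER BY amount DESC LIMIT 3

Result:
id | account | kind       | amount  | fee  
---+---------+------------+---------+------
3  | ACC-102 | interest   | 4821.22 | 17.61
2  | ACC-104 | withdrawal | 4035.63 | 21.73
1  | ACC-101 | fee        | 3495.04 | 20.76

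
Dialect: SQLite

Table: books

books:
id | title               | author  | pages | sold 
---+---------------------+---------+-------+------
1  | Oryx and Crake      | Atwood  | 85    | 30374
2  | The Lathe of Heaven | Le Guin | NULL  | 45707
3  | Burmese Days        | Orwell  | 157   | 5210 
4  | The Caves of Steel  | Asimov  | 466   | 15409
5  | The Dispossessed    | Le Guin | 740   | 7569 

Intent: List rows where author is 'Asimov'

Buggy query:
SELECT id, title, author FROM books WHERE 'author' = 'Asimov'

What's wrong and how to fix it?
Bug: Single quotes denote string literals in SQL; the column name is being compared as a constant string

Fix: Reference the column as author without single quotes

Corrected query:
SELECT id, title, author FROM books WHERE author = 'Asimov'

Result:
id | title              | author
---+--------------------+-------
4  | The Caves of Steel | Asimov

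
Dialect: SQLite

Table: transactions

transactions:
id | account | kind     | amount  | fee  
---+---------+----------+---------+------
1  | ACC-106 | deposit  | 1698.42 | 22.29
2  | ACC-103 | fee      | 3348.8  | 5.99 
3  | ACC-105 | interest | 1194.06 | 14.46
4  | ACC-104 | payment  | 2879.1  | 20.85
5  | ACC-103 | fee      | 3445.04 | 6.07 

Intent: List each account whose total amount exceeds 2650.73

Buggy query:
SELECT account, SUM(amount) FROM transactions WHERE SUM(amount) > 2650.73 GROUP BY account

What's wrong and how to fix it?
Bug: Aggregate functions cannot appear in a WHERE clause

Fix: Move the aggregate condition to a HAVING clause

Corrected query:
SELECT account, SUM(amount) FROM transactions GROUP BY account HAVING SUM(amount) > 2650.73

Result:
account | SUM(amount)
--------+------------
ACC-103 | 6793.84    
ACC-104 | 2879.1     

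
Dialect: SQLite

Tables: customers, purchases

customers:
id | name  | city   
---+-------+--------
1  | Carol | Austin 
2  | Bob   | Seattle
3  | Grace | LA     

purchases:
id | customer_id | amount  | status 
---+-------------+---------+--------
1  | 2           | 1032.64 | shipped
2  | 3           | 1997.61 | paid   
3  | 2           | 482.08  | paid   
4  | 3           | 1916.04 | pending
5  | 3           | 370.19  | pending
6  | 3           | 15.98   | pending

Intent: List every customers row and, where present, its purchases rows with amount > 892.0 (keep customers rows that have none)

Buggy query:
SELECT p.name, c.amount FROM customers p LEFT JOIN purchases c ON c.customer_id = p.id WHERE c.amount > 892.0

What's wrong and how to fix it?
Bug: A WHERE condition on the right-hand table after LEFT JOIN drops unmatched parents

Fix: Put 'c.amount > 892.0' in the JOIN's ON clause instead of WHERE

Corrected query:
SELECT p.name, c.amount FROM customers p LEFT JOIN purchases c ON c.customer_id = p.id AND c.amount > 892.0

Result:
name  | amount 
------+--------
Carol | NULL   
Bob   | 1032.64
Grace | 1916.04
Grace | 1997.61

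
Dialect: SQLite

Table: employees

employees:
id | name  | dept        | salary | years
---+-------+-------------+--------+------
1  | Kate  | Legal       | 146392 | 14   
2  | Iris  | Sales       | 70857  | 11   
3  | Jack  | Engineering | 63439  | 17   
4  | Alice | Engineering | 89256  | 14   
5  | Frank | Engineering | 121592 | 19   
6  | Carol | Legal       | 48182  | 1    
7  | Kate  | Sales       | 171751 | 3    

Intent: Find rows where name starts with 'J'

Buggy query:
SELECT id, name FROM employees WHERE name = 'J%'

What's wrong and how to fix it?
Bug: Wildcards only work with LIKE; '=' treats '%' as a literal character

Fix: Use LIKE for wildcard pattern matching

Corrected query:
SELECT id, name FROM employees WHERE name LIKE 'J%'

Result:
id | name
---+-----
3  | Jack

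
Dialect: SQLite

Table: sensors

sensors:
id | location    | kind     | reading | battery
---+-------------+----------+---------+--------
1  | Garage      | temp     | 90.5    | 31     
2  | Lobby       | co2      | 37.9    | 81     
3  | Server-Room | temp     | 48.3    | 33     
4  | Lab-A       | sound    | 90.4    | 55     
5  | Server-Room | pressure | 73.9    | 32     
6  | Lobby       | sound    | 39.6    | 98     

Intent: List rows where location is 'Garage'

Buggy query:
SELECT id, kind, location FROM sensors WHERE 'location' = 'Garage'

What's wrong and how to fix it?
Bug: Single quotes denote string literals in SQL; the column name is being compared as a constant string

Fix: Remove the quotes around the column name (or use double quotes for an identifier)

Corrected query:
SELECT id, kind, location FROM sensors WHERE location = 'Garage'

Result:
id | kind | location
---+------+---------
1  | temp | Garage  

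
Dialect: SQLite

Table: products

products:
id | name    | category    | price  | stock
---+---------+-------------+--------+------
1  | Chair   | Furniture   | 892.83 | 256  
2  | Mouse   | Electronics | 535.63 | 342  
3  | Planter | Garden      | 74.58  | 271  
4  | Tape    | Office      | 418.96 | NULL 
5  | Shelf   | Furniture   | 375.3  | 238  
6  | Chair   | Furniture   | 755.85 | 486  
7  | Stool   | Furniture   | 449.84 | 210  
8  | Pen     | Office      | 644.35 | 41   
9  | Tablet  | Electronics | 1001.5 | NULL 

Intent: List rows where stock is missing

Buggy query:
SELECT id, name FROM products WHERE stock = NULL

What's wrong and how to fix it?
Bug: Comparing to NULL with '=' never matches; NULL = NULL is unknown, not true

Fix: Use IS NULL to test for NULL

Corrected query:
SELECT id, name FROM products WHERE stock IS NULL

Result:
id | name  
---+-------
4  | Tape  
9  | Tablet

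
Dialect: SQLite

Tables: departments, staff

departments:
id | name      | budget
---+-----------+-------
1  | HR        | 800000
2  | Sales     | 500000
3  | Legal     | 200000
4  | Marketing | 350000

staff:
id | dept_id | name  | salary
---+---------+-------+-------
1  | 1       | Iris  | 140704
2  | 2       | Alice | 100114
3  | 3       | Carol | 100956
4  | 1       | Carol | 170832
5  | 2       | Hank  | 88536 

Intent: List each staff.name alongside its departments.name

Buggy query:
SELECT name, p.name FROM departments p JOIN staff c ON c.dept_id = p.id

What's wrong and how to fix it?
Bug: Both tables have a 'name' column; the unqualified reference is ambiguous

Fix: Qualify the column with its table alias (c.name)

Corrected query:
SELECT c.name, p.name FROM departments p JOIN staff c ON c.dept_id = p.id

Result:
name  | name 
------+------
Iris  | HR   
Alice | Sales
Carol | Legal
Carol | HR   
Hank  | Sales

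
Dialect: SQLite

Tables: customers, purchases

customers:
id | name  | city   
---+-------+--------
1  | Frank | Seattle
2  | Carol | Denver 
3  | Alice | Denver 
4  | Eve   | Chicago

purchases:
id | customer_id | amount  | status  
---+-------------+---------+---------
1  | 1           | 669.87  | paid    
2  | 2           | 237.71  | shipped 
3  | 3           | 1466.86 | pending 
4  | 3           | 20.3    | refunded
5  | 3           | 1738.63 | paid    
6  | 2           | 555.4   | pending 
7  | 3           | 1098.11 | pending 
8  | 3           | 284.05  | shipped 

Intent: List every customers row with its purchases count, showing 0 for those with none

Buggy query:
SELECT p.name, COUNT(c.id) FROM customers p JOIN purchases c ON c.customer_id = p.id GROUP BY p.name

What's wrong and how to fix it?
Bug: An inner join excludes parents with zero children

Fix: Switch to LEFT JOIN to retain unmatched parent rows

Corrected query:
SELECT p.name, COUNT(c.id) FROM customers p LEFT JOIN purchases c ON c.customer_id = p.id GROUP BY p.name

Result:
name  | COUNT(c.id)
------+------------
Alice | 5          
Carol | 2          
Eve   | 0          
Frank | 1          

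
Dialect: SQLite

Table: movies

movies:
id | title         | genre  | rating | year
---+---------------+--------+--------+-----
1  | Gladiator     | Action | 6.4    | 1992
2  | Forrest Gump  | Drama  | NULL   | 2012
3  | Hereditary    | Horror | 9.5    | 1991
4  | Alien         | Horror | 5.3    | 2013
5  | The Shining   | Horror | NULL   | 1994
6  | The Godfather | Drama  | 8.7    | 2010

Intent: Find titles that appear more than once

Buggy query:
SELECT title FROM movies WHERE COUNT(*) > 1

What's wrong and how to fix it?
Bug: COUNT(*) is an aggregate and cannot be used in WHERE

Fix: GROUP BY title, then filter groups with HAVING COUNT(*) > 1

Corrected query:
SELECT title FROM movies GROUP BY title HAVING COUNT(*) > 1

Result:
(no rows)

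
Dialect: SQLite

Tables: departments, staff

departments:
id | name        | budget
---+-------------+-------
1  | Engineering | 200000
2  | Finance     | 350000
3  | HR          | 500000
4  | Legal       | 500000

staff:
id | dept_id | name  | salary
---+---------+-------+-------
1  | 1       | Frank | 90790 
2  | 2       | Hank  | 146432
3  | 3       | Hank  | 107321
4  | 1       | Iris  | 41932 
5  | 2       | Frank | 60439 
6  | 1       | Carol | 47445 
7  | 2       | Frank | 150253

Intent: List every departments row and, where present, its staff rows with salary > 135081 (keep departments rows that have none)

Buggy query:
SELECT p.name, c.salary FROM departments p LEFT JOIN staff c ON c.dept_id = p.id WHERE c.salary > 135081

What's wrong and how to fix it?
Bug: Filtering c.salary in WHERE discards the NULL rows produced by LEFT JOIN, turning it into an inner join

Fix: Put 'c.salary > 135081' in the JOIN's ON clause instead of WHERE

Corrected query:
SELECT p.name, c.salary FROM departments p LEFT JOIN staff c ON c.dept_id = p.id AND c.salary > 135081

Result:
name        | salary
------------+-------
Engineering | NULL  
Finance     | 146432
Finance     | 150253
HR          | NULL  
Legal       | NULL  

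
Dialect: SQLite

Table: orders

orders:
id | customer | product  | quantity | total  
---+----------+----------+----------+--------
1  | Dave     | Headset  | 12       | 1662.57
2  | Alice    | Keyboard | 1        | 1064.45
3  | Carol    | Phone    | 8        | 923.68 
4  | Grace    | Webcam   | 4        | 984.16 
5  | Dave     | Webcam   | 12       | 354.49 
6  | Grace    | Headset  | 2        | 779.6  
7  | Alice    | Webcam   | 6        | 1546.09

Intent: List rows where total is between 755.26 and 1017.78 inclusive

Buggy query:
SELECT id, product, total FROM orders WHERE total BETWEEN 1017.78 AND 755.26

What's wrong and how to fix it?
Bug: The bounds are reversed; BETWEEN a AND b requires a <= b to match anything

Fix: Write BETWEEN 755.26 AND 1017.78

Corrected query:
SELECT id, product, total FROM orders WHERE total BETWEEN 755.26 AND 1017.78

Result:
id | product | total 
---+---------+-------
3  | Phone   | 923.68
4  | Webcam  | 984.16
6  | Headset | 779.6 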